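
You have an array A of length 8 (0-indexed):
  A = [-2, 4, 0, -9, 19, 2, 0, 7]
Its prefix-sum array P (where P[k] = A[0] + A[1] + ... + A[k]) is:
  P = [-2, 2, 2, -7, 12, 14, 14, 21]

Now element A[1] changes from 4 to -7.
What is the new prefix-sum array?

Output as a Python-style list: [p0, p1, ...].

Answer: [-2, -9, -9, -18, 1, 3, 3, 10]

Derivation:
Change: A[1] 4 -> -7, delta = -11
P[k] for k < 1: unchanged (A[1] not included)
P[k] for k >= 1: shift by delta = -11
  P[0] = -2 + 0 = -2
  P[1] = 2 + -11 = -9
  P[2] = 2 + -11 = -9
  P[3] = -7 + -11 = -18
  P[4] = 12 + -11 = 1
  P[5] = 14 + -11 = 3
  P[6] = 14 + -11 = 3
  P[7] = 21 + -11 = 10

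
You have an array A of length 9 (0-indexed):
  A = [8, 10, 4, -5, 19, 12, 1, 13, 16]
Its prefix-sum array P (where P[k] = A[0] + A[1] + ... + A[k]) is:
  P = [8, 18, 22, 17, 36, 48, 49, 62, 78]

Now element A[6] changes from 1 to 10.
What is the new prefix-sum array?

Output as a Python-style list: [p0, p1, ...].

Change: A[6] 1 -> 10, delta = 9
P[k] for k < 6: unchanged (A[6] not included)
P[k] for k >= 6: shift by delta = 9
  P[0] = 8 + 0 = 8
  P[1] = 18 + 0 = 18
  P[2] = 22 + 0 = 22
  P[3] = 17 + 0 = 17
  P[4] = 36 + 0 = 36
  P[5] = 48 + 0 = 48
  P[6] = 49 + 9 = 58
  P[7] = 62 + 9 = 71
  P[8] = 78 + 9 = 87

Answer: [8, 18, 22, 17, 36, 48, 58, 71, 87]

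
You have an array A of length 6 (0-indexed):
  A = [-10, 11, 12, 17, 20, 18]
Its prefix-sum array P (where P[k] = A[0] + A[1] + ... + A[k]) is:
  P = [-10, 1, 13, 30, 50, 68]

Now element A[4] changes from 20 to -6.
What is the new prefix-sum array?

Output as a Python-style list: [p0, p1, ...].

Change: A[4] 20 -> -6, delta = -26
P[k] for k < 4: unchanged (A[4] not included)
P[k] for k >= 4: shift by delta = -26
  P[0] = -10 + 0 = -10
  P[1] = 1 + 0 = 1
  P[2] = 13 + 0 = 13
  P[3] = 30 + 0 = 30
  P[4] = 50 + -26 = 24
  P[5] = 68 + -26 = 42

Answer: [-10, 1, 13, 30, 24, 42]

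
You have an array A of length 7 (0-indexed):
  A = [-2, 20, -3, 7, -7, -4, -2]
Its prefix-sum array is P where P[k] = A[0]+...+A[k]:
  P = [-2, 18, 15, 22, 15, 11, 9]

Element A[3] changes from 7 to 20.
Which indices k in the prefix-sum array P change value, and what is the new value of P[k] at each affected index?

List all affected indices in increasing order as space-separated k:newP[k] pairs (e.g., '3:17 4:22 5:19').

Answer: 3:35 4:28 5:24 6:22

Derivation:
P[k] = A[0] + ... + A[k]
P[k] includes A[3] iff k >= 3
Affected indices: 3, 4, ..., 6; delta = 13
  P[3]: 22 + 13 = 35
  P[4]: 15 + 13 = 28
  P[5]: 11 + 13 = 24
  P[6]: 9 + 13 = 22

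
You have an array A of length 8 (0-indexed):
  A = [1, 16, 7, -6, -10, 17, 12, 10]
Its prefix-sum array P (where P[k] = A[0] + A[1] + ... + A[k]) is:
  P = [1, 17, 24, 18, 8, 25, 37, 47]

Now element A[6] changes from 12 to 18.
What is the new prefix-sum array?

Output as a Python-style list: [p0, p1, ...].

Change: A[6] 12 -> 18, delta = 6
P[k] for k < 6: unchanged (A[6] not included)
P[k] for k >= 6: shift by delta = 6
  P[0] = 1 + 0 = 1
  P[1] = 17 + 0 = 17
  P[2] = 24 + 0 = 24
  P[3] = 18 + 0 = 18
  P[4] = 8 + 0 = 8
  P[5] = 25 + 0 = 25
  P[6] = 37 + 6 = 43
  P[7] = 47 + 6 = 53

Answer: [1, 17, 24, 18, 8, 25, 43, 53]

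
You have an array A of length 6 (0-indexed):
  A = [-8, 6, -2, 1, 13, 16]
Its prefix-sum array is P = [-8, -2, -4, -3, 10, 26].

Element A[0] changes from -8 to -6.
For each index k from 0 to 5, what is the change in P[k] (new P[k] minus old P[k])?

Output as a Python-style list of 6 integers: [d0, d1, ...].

Element change: A[0] -8 -> -6, delta = 2
For k < 0: P[k] unchanged, delta_P[k] = 0
For k >= 0: P[k] shifts by exactly 2
Delta array: [2, 2, 2, 2, 2, 2]

Answer: [2, 2, 2, 2, 2, 2]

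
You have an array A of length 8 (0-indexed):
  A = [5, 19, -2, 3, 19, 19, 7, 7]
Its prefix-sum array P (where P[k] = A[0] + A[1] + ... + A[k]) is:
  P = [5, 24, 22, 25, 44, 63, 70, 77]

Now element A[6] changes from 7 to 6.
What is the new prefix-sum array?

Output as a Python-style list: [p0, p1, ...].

Change: A[6] 7 -> 6, delta = -1
P[k] for k < 6: unchanged (A[6] not included)
P[k] for k >= 6: shift by delta = -1
  P[0] = 5 + 0 = 5
  P[1] = 24 + 0 = 24
  P[2] = 22 + 0 = 22
  P[3] = 25 + 0 = 25
  P[4] = 44 + 0 = 44
  P[5] = 63 + 0 = 63
  P[6] = 70 + -1 = 69
  P[7] = 77 + -1 = 76

Answer: [5, 24, 22, 25, 44, 63, 69, 76]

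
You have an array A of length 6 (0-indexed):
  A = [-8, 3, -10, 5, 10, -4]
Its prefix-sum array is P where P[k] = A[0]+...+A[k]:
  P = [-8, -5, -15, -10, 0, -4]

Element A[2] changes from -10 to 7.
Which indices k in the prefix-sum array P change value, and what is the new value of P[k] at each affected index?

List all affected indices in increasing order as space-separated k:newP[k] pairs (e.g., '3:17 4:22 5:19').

Answer: 2:2 3:7 4:17 5:13

Derivation:
P[k] = A[0] + ... + A[k]
P[k] includes A[2] iff k >= 2
Affected indices: 2, 3, ..., 5; delta = 17
  P[2]: -15 + 17 = 2
  P[3]: -10 + 17 = 7
  P[4]: 0 + 17 = 17
  P[5]: -4 + 17 = 13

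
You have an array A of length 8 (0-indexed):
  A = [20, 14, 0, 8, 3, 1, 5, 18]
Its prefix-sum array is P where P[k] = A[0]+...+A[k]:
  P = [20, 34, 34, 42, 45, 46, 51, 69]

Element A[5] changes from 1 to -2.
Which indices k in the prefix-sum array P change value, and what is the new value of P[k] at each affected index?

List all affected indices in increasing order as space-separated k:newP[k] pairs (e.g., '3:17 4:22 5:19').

Answer: 5:43 6:48 7:66

Derivation:
P[k] = A[0] + ... + A[k]
P[k] includes A[5] iff k >= 5
Affected indices: 5, 6, ..., 7; delta = -3
  P[5]: 46 + -3 = 43
  P[6]: 51 + -3 = 48
  P[7]: 69 + -3 = 66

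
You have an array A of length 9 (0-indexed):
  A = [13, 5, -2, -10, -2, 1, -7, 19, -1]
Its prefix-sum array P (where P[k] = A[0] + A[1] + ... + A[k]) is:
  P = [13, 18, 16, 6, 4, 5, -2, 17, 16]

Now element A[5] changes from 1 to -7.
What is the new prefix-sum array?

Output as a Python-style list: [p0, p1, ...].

Answer: [13, 18, 16, 6, 4, -3, -10, 9, 8]

Derivation:
Change: A[5] 1 -> -7, delta = -8
P[k] for k < 5: unchanged (A[5] not included)
P[k] for k >= 5: shift by delta = -8
  P[0] = 13 + 0 = 13
  P[1] = 18 + 0 = 18
  P[2] = 16 + 0 = 16
  P[3] = 6 + 0 = 6
  P[4] = 4 + 0 = 4
  P[5] = 5 + -8 = -3
  P[6] = -2 + -8 = -10
  P[7] = 17 + -8 = 9
  P[8] = 16 + -8 = 8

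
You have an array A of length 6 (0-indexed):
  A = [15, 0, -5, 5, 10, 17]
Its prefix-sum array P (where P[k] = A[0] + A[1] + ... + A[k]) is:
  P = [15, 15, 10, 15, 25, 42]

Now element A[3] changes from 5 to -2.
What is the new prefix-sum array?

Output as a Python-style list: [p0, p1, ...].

Answer: [15, 15, 10, 8, 18, 35]

Derivation:
Change: A[3] 5 -> -2, delta = -7
P[k] for k < 3: unchanged (A[3] not included)
P[k] for k >= 3: shift by delta = -7
  P[0] = 15 + 0 = 15
  P[1] = 15 + 0 = 15
  P[2] = 10 + 0 = 10
  P[3] = 15 + -7 = 8
  P[4] = 25 + -7 = 18
  P[5] = 42 + -7 = 35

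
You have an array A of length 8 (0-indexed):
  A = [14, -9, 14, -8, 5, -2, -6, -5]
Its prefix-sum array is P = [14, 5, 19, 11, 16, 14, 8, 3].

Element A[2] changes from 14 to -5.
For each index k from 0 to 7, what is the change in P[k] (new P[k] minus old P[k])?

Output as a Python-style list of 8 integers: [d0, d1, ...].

Element change: A[2] 14 -> -5, delta = -19
For k < 2: P[k] unchanged, delta_P[k] = 0
For k >= 2: P[k] shifts by exactly -19
Delta array: [0, 0, -19, -19, -19, -19, -19, -19]

Answer: [0, 0, -19, -19, -19, -19, -19, -19]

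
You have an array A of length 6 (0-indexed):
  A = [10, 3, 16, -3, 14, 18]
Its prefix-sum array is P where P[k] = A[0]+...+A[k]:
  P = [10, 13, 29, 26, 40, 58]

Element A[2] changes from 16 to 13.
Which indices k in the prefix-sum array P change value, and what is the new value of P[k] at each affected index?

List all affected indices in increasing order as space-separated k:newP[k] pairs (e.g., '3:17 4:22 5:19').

P[k] = A[0] + ... + A[k]
P[k] includes A[2] iff k >= 2
Affected indices: 2, 3, ..., 5; delta = -3
  P[2]: 29 + -3 = 26
  P[3]: 26 + -3 = 23
  P[4]: 40 + -3 = 37
  P[5]: 58 + -3 = 55

Answer: 2:26 3:23 4:37 5:55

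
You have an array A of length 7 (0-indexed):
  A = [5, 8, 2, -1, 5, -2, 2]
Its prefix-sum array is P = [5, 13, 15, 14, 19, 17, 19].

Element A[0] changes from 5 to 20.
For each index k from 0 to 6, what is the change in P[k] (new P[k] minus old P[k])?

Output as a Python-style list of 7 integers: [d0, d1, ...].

Answer: [15, 15, 15, 15, 15, 15, 15]

Derivation:
Element change: A[0] 5 -> 20, delta = 15
For k < 0: P[k] unchanged, delta_P[k] = 0
For k >= 0: P[k] shifts by exactly 15
Delta array: [15, 15, 15, 15, 15, 15, 15]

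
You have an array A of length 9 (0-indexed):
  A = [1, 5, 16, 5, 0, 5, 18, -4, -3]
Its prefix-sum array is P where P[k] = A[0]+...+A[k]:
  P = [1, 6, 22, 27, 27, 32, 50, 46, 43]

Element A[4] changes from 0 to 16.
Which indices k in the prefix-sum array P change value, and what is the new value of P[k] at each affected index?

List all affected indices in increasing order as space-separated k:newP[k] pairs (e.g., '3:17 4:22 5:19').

P[k] = A[0] + ... + A[k]
P[k] includes A[4] iff k >= 4
Affected indices: 4, 5, ..., 8; delta = 16
  P[4]: 27 + 16 = 43
  P[5]: 32 + 16 = 48
  P[6]: 50 + 16 = 66
  P[7]: 46 + 16 = 62
  P[8]: 43 + 16 = 59

Answer: 4:43 5:48 6:66 7:62 8:59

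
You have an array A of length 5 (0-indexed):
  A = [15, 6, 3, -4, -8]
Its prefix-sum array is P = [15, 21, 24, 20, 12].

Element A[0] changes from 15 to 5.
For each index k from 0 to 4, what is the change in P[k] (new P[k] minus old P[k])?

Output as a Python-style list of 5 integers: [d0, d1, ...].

Element change: A[0] 15 -> 5, delta = -10
For k < 0: P[k] unchanged, delta_P[k] = 0
For k >= 0: P[k] shifts by exactly -10
Delta array: [-10, -10, -10, -10, -10]

Answer: [-10, -10, -10, -10, -10]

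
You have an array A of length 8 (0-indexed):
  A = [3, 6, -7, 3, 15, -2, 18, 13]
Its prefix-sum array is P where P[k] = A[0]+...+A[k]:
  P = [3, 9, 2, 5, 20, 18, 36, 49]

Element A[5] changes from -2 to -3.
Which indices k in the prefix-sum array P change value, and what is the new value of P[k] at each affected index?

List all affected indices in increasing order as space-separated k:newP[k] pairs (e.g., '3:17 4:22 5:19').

P[k] = A[0] + ... + A[k]
P[k] includes A[5] iff k >= 5
Affected indices: 5, 6, ..., 7; delta = -1
  P[5]: 18 + -1 = 17
  P[6]: 36 + -1 = 35
  P[7]: 49 + -1 = 48

Answer: 5:17 6:35 7:48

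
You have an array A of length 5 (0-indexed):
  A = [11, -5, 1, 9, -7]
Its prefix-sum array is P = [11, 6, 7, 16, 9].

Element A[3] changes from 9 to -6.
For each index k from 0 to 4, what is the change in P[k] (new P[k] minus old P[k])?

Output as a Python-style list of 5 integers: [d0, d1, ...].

Element change: A[3] 9 -> -6, delta = -15
For k < 3: P[k] unchanged, delta_P[k] = 0
For k >= 3: P[k] shifts by exactly -15
Delta array: [0, 0, 0, -15, -15]

Answer: [0, 0, 0, -15, -15]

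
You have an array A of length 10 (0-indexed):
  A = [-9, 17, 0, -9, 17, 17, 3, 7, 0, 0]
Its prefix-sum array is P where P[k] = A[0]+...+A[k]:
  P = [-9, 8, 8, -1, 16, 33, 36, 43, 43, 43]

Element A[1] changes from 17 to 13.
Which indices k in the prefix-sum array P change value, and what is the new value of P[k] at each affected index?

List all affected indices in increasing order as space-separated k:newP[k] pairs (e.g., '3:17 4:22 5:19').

Answer: 1:4 2:4 3:-5 4:12 5:29 6:32 7:39 8:39 9:39

Derivation:
P[k] = A[0] + ... + A[k]
P[k] includes A[1] iff k >= 1
Affected indices: 1, 2, ..., 9; delta = -4
  P[1]: 8 + -4 = 4
  P[2]: 8 + -4 = 4
  P[3]: -1 + -4 = -5
  P[4]: 16 + -4 = 12
  P[5]: 33 + -4 = 29
  P[6]: 36 + -4 = 32
  P[7]: 43 + -4 = 39
  P[8]: 43 + -4 = 39
  P[9]: 43 + -4 = 39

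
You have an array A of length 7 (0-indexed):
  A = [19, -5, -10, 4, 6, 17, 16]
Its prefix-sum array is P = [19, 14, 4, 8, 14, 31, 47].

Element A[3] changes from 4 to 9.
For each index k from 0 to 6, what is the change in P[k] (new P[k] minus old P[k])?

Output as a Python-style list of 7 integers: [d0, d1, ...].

Answer: [0, 0, 0, 5, 5, 5, 5]

Derivation:
Element change: A[3] 4 -> 9, delta = 5
For k < 3: P[k] unchanged, delta_P[k] = 0
For k >= 3: P[k] shifts by exactly 5
Delta array: [0, 0, 0, 5, 5, 5, 5]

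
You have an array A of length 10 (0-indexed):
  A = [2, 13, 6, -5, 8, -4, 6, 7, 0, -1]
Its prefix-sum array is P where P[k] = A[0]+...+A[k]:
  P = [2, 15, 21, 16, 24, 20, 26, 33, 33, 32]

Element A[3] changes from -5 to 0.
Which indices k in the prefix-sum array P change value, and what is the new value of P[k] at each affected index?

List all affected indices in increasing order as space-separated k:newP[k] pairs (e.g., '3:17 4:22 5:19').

Answer: 3:21 4:29 5:25 6:31 7:38 8:38 9:37

Derivation:
P[k] = A[0] + ... + A[k]
P[k] includes A[3] iff k >= 3
Affected indices: 3, 4, ..., 9; delta = 5
  P[3]: 16 + 5 = 21
  P[4]: 24 + 5 = 29
  P[5]: 20 + 5 = 25
  P[6]: 26 + 5 = 31
  P[7]: 33 + 5 = 38
  P[8]: 33 + 5 = 38
  P[9]: 32 + 5 = 37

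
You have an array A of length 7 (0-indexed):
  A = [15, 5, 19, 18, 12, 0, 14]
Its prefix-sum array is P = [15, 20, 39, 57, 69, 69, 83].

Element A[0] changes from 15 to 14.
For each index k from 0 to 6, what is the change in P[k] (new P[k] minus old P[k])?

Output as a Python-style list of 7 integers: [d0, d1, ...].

Element change: A[0] 15 -> 14, delta = -1
For k < 0: P[k] unchanged, delta_P[k] = 0
For k >= 0: P[k] shifts by exactly -1
Delta array: [-1, -1, -1, -1, -1, -1, -1]

Answer: [-1, -1, -1, -1, -1, -1, -1]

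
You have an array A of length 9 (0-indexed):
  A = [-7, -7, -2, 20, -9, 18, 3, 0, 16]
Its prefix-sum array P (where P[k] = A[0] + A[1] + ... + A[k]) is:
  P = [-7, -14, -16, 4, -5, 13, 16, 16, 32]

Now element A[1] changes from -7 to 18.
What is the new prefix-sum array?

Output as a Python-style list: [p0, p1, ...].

Change: A[1] -7 -> 18, delta = 25
P[k] for k < 1: unchanged (A[1] not included)
P[k] for k >= 1: shift by delta = 25
  P[0] = -7 + 0 = -7
  P[1] = -14 + 25 = 11
  P[2] = -16 + 25 = 9
  P[3] = 4 + 25 = 29
  P[4] = -5 + 25 = 20
  P[5] = 13 + 25 = 38
  P[6] = 16 + 25 = 41
  P[7] = 16 + 25 = 41
  P[8] = 32 + 25 = 57

Answer: [-7, 11, 9, 29, 20, 38, 41, 41, 57]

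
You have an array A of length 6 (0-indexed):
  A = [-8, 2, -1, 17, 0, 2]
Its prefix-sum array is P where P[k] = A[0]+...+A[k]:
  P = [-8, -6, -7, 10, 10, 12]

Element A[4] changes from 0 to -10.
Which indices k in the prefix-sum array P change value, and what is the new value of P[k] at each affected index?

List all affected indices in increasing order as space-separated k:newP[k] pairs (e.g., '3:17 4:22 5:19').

P[k] = A[0] + ... + A[k]
P[k] includes A[4] iff k >= 4
Affected indices: 4, 5, ..., 5; delta = -10
  P[4]: 10 + -10 = 0
  P[5]: 12 + -10 = 2

Answer: 4:0 5:2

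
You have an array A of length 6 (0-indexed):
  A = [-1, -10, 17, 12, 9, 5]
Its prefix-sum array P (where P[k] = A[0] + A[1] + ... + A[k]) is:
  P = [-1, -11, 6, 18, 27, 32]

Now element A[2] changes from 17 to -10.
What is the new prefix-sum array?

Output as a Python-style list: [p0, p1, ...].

Answer: [-1, -11, -21, -9, 0, 5]

Derivation:
Change: A[2] 17 -> -10, delta = -27
P[k] for k < 2: unchanged (A[2] not included)
P[k] for k >= 2: shift by delta = -27
  P[0] = -1 + 0 = -1
  P[1] = -11 + 0 = -11
  P[2] = 6 + -27 = -21
  P[3] = 18 + -27 = -9
  P[4] = 27 + -27 = 0
  P[5] = 32 + -27 = 5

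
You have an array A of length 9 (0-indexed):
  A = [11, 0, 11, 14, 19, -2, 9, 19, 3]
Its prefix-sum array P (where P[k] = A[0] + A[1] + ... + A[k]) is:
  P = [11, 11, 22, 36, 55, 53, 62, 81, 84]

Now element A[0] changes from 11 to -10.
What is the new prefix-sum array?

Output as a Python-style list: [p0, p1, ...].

Answer: [-10, -10, 1, 15, 34, 32, 41, 60, 63]

Derivation:
Change: A[0] 11 -> -10, delta = -21
P[k] for k < 0: unchanged (A[0] not included)
P[k] for k >= 0: shift by delta = -21
  P[0] = 11 + -21 = -10
  P[1] = 11 + -21 = -10
  P[2] = 22 + -21 = 1
  P[3] = 36 + -21 = 15
  P[4] = 55 + -21 = 34
  P[5] = 53 + -21 = 32
  P[6] = 62 + -21 = 41
  P[7] = 81 + -21 = 60
  P[8] = 84 + -21 = 63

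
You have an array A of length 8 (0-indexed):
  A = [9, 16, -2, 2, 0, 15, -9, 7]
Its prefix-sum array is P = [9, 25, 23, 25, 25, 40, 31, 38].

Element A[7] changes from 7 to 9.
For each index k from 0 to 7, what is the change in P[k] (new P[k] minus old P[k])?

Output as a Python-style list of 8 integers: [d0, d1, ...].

Answer: [0, 0, 0, 0, 0, 0, 0, 2]

Derivation:
Element change: A[7] 7 -> 9, delta = 2
For k < 7: P[k] unchanged, delta_P[k] = 0
For k >= 7: P[k] shifts by exactly 2
Delta array: [0, 0, 0, 0, 0, 0, 0, 2]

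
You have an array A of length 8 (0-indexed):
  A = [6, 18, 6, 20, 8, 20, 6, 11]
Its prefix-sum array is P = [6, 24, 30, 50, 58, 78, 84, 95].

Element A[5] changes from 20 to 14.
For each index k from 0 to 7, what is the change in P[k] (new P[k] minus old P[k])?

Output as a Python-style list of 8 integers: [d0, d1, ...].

Element change: A[5] 20 -> 14, delta = -6
For k < 5: P[k] unchanged, delta_P[k] = 0
For k >= 5: P[k] shifts by exactly -6
Delta array: [0, 0, 0, 0, 0, -6, -6, -6]

Answer: [0, 0, 0, 0, 0, -6, -6, -6]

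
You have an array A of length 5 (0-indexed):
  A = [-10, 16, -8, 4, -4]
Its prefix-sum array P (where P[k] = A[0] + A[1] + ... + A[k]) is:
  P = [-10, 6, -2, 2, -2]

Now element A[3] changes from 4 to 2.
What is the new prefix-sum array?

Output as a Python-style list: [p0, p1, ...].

Change: A[3] 4 -> 2, delta = -2
P[k] for k < 3: unchanged (A[3] not included)
P[k] for k >= 3: shift by delta = -2
  P[0] = -10 + 0 = -10
  P[1] = 6 + 0 = 6
  P[2] = -2 + 0 = -2
  P[3] = 2 + -2 = 0
  P[4] = -2 + -2 = -4

Answer: [-10, 6, -2, 0, -4]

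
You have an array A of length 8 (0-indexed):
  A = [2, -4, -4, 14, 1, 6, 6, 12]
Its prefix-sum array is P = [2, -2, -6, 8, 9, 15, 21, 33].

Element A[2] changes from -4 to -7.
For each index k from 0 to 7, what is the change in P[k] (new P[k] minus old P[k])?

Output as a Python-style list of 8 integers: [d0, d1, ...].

Answer: [0, 0, -3, -3, -3, -3, -3, -3]

Derivation:
Element change: A[2] -4 -> -7, delta = -3
For k < 2: P[k] unchanged, delta_P[k] = 0
For k >= 2: P[k] shifts by exactly -3
Delta array: [0, 0, -3, -3, -3, -3, -3, -3]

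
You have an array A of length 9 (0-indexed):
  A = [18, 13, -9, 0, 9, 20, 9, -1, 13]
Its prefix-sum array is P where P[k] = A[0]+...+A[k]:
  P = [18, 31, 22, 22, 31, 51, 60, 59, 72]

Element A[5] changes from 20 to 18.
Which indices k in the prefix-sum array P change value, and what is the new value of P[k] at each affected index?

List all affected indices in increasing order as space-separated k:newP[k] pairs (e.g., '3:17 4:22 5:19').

Answer: 5:49 6:58 7:57 8:70

Derivation:
P[k] = A[0] + ... + A[k]
P[k] includes A[5] iff k >= 5
Affected indices: 5, 6, ..., 8; delta = -2
  P[5]: 51 + -2 = 49
  P[6]: 60 + -2 = 58
  P[7]: 59 + -2 = 57
  P[8]: 72 + -2 = 70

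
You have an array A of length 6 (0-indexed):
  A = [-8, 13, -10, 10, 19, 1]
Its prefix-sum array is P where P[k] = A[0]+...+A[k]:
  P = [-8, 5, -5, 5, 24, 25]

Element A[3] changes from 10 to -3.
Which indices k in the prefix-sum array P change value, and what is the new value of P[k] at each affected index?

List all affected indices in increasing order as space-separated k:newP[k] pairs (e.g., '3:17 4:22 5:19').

P[k] = A[0] + ... + A[k]
P[k] includes A[3] iff k >= 3
Affected indices: 3, 4, ..., 5; delta = -13
  P[3]: 5 + -13 = -8
  P[4]: 24 + -13 = 11
  P[5]: 25 + -13 = 12

Answer: 3:-8 4:11 5:12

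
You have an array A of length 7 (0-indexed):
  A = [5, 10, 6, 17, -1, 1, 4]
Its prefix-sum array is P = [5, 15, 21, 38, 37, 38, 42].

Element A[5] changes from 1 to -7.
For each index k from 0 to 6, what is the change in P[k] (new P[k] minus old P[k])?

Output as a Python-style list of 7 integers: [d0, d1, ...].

Element change: A[5] 1 -> -7, delta = -8
For k < 5: P[k] unchanged, delta_P[k] = 0
For k >= 5: P[k] shifts by exactly -8
Delta array: [0, 0, 0, 0, 0, -8, -8]

Answer: [0, 0, 0, 0, 0, -8, -8]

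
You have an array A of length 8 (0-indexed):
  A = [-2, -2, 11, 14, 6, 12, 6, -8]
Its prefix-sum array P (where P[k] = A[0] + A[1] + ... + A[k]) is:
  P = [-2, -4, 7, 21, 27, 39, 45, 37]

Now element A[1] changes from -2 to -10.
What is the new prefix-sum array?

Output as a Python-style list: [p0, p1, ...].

Change: A[1] -2 -> -10, delta = -8
P[k] for k < 1: unchanged (A[1] not included)
P[k] for k >= 1: shift by delta = -8
  P[0] = -2 + 0 = -2
  P[1] = -4 + -8 = -12
  P[2] = 7 + -8 = -1
  P[3] = 21 + -8 = 13
  P[4] = 27 + -8 = 19
  P[5] = 39 + -8 = 31
  P[6] = 45 + -8 = 37
  P[7] = 37 + -8 = 29

Answer: [-2, -12, -1, 13, 19, 31, 37, 29]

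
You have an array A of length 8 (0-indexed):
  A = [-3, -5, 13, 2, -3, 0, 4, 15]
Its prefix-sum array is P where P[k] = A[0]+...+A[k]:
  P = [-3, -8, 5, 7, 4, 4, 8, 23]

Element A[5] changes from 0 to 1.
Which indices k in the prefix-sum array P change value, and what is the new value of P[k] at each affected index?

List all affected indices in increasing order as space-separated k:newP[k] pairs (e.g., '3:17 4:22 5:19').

P[k] = A[0] + ... + A[k]
P[k] includes A[5] iff k >= 5
Affected indices: 5, 6, ..., 7; delta = 1
  P[5]: 4 + 1 = 5
  P[6]: 8 + 1 = 9
  P[7]: 23 + 1 = 24

Answer: 5:5 6:9 7:24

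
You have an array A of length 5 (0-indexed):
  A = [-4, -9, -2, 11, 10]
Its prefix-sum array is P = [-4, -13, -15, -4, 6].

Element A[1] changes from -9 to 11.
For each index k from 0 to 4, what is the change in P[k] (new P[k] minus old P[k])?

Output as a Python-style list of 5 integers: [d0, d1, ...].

Answer: [0, 20, 20, 20, 20]

Derivation:
Element change: A[1] -9 -> 11, delta = 20
For k < 1: P[k] unchanged, delta_P[k] = 0
For k >= 1: P[k] shifts by exactly 20
Delta array: [0, 20, 20, 20, 20]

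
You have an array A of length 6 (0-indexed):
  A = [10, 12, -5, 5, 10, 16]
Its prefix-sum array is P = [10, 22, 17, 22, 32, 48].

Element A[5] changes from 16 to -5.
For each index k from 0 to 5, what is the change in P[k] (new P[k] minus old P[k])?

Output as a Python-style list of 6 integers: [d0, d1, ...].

Answer: [0, 0, 0, 0, 0, -21]

Derivation:
Element change: A[5] 16 -> -5, delta = -21
For k < 5: P[k] unchanged, delta_P[k] = 0
For k >= 5: P[k] shifts by exactly -21
Delta array: [0, 0, 0, 0, 0, -21]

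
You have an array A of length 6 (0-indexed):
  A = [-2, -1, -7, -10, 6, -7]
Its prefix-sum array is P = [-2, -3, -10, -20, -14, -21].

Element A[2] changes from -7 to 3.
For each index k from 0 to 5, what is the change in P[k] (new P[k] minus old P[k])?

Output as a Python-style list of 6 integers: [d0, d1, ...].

Element change: A[2] -7 -> 3, delta = 10
For k < 2: P[k] unchanged, delta_P[k] = 0
For k >= 2: P[k] shifts by exactly 10
Delta array: [0, 0, 10, 10, 10, 10]

Answer: [0, 0, 10, 10, 10, 10]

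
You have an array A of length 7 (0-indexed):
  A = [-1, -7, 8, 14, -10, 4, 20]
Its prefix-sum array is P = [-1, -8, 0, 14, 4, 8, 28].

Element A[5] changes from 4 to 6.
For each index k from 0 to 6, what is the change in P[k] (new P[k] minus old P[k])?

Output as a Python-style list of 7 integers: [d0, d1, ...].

Element change: A[5] 4 -> 6, delta = 2
For k < 5: P[k] unchanged, delta_P[k] = 0
For k >= 5: P[k] shifts by exactly 2
Delta array: [0, 0, 0, 0, 0, 2, 2]

Answer: [0, 0, 0, 0, 0, 2, 2]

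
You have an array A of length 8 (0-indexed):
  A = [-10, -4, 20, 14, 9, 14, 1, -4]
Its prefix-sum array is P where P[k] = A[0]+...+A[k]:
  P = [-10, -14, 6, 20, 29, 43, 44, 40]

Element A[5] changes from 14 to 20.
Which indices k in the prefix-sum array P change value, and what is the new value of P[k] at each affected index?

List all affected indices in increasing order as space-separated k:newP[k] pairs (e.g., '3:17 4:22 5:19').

P[k] = A[0] + ... + A[k]
P[k] includes A[5] iff k >= 5
Affected indices: 5, 6, ..., 7; delta = 6
  P[5]: 43 + 6 = 49
  P[6]: 44 + 6 = 50
  P[7]: 40 + 6 = 46

Answer: 5:49 6:50 7:46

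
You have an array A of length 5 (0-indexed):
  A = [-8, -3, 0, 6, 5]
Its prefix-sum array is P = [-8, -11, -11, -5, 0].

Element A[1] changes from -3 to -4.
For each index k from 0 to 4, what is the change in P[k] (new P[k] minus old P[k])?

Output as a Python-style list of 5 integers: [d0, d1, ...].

Answer: [0, -1, -1, -1, -1]

Derivation:
Element change: A[1] -3 -> -4, delta = -1
For k < 1: P[k] unchanged, delta_P[k] = 0
For k >= 1: P[k] shifts by exactly -1
Delta array: [0, -1, -1, -1, -1]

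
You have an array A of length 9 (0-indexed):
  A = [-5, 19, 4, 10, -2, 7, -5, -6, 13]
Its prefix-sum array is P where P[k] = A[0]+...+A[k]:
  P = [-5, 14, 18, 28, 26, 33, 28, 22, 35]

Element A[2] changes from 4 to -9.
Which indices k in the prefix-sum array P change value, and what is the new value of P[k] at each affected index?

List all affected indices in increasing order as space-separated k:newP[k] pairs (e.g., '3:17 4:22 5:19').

Answer: 2:5 3:15 4:13 5:20 6:15 7:9 8:22

Derivation:
P[k] = A[0] + ... + A[k]
P[k] includes A[2] iff k >= 2
Affected indices: 2, 3, ..., 8; delta = -13
  P[2]: 18 + -13 = 5
  P[3]: 28 + -13 = 15
  P[4]: 26 + -13 = 13
  P[5]: 33 + -13 = 20
  P[6]: 28 + -13 = 15
  P[7]: 22 + -13 = 9
  P[8]: 35 + -13 = 22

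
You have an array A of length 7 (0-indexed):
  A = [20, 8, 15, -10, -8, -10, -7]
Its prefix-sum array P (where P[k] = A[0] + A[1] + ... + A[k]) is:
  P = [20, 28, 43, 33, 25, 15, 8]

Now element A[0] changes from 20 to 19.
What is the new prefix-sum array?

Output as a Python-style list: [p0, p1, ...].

Change: A[0] 20 -> 19, delta = -1
P[k] for k < 0: unchanged (A[0] not included)
P[k] for k >= 0: shift by delta = -1
  P[0] = 20 + -1 = 19
  P[1] = 28 + -1 = 27
  P[2] = 43 + -1 = 42
  P[3] = 33 + -1 = 32
  P[4] = 25 + -1 = 24
  P[5] = 15 + -1 = 14
  P[6] = 8 + -1 = 7

Answer: [19, 27, 42, 32, 24, 14, 7]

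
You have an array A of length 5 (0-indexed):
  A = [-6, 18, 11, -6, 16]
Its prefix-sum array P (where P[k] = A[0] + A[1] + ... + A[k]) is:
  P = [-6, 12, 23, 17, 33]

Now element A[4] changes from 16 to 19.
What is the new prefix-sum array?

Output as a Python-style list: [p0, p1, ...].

Change: A[4] 16 -> 19, delta = 3
P[k] for k < 4: unchanged (A[4] not included)
P[k] for k >= 4: shift by delta = 3
  P[0] = -6 + 0 = -6
  P[1] = 12 + 0 = 12
  P[2] = 23 + 0 = 23
  P[3] = 17 + 0 = 17
  P[4] = 33 + 3 = 36

Answer: [-6, 12, 23, 17, 36]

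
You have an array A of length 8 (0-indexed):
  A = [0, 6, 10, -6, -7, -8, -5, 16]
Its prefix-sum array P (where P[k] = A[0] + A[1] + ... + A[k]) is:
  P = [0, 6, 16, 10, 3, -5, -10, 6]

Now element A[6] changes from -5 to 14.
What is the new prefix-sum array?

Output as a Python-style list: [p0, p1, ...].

Change: A[6] -5 -> 14, delta = 19
P[k] for k < 6: unchanged (A[6] not included)
P[k] for k >= 6: shift by delta = 19
  P[0] = 0 + 0 = 0
  P[1] = 6 + 0 = 6
  P[2] = 16 + 0 = 16
  P[3] = 10 + 0 = 10
  P[4] = 3 + 0 = 3
  P[5] = -5 + 0 = -5
  P[6] = -10 + 19 = 9
  P[7] = 6 + 19 = 25

Answer: [0, 6, 16, 10, 3, -5, 9, 25]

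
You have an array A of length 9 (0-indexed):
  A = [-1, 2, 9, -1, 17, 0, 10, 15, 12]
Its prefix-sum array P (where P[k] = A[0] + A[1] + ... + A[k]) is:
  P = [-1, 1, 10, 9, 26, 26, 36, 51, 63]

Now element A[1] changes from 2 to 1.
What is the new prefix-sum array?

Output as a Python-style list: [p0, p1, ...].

Change: A[1] 2 -> 1, delta = -1
P[k] for k < 1: unchanged (A[1] not included)
P[k] for k >= 1: shift by delta = -1
  P[0] = -1 + 0 = -1
  P[1] = 1 + -1 = 0
  P[2] = 10 + -1 = 9
  P[3] = 9 + -1 = 8
  P[4] = 26 + -1 = 25
  P[5] = 26 + -1 = 25
  P[6] = 36 + -1 = 35
  P[7] = 51 + -1 = 50
  P[8] = 63 + -1 = 62

Answer: [-1, 0, 9, 8, 25, 25, 35, 50, 62]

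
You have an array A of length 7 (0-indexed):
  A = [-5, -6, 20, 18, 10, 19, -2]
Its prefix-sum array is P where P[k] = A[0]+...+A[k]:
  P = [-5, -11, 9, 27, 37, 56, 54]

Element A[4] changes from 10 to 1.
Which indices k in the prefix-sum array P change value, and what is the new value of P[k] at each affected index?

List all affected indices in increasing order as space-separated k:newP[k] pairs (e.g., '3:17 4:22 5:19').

P[k] = A[0] + ... + A[k]
P[k] includes A[4] iff k >= 4
Affected indices: 4, 5, ..., 6; delta = -9
  P[4]: 37 + -9 = 28
  P[5]: 56 + -9 = 47
  P[6]: 54 + -9 = 45

Answer: 4:28 5:47 6:45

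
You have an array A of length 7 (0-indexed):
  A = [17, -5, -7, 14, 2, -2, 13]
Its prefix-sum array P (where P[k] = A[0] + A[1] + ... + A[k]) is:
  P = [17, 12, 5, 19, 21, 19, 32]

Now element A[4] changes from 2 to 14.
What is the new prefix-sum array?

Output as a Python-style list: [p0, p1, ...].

Change: A[4] 2 -> 14, delta = 12
P[k] for k < 4: unchanged (A[4] not included)
P[k] for k >= 4: shift by delta = 12
  P[0] = 17 + 0 = 17
  P[1] = 12 + 0 = 12
  P[2] = 5 + 0 = 5
  P[3] = 19 + 0 = 19
  P[4] = 21 + 12 = 33
  P[5] = 19 + 12 = 31
  P[6] = 32 + 12 = 44

Answer: [17, 12, 5, 19, 33, 31, 44]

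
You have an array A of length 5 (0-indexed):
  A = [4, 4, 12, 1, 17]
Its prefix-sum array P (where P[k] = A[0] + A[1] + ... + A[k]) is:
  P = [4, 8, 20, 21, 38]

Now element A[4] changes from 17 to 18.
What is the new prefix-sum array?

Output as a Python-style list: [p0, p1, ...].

Change: A[4] 17 -> 18, delta = 1
P[k] for k < 4: unchanged (A[4] not included)
P[k] for k >= 4: shift by delta = 1
  P[0] = 4 + 0 = 4
  P[1] = 8 + 0 = 8
  P[2] = 20 + 0 = 20
  P[3] = 21 + 0 = 21
  P[4] = 38 + 1 = 39

Answer: [4, 8, 20, 21, 39]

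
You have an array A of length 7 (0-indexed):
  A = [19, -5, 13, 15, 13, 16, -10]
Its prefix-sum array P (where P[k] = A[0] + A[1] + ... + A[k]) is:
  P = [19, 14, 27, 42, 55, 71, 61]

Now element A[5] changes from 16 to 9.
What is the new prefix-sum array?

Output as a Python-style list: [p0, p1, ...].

Change: A[5] 16 -> 9, delta = -7
P[k] for k < 5: unchanged (A[5] not included)
P[k] for k >= 5: shift by delta = -7
  P[0] = 19 + 0 = 19
  P[1] = 14 + 0 = 14
  P[2] = 27 + 0 = 27
  P[3] = 42 + 0 = 42
  P[4] = 55 + 0 = 55
  P[5] = 71 + -7 = 64
  P[6] = 61 + -7 = 54

Answer: [19, 14, 27, 42, 55, 64, 54]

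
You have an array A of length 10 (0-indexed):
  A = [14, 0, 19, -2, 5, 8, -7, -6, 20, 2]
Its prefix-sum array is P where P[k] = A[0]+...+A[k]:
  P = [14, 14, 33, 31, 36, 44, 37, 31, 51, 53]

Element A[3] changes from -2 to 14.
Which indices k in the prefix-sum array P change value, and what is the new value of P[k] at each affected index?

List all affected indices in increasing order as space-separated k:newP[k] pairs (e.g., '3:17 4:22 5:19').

P[k] = A[0] + ... + A[k]
P[k] includes A[3] iff k >= 3
Affected indices: 3, 4, ..., 9; delta = 16
  P[3]: 31 + 16 = 47
  P[4]: 36 + 16 = 52
  P[5]: 44 + 16 = 60
  P[6]: 37 + 16 = 53
  P[7]: 31 + 16 = 47
  P[8]: 51 + 16 = 67
  P[9]: 53 + 16 = 69

Answer: 3:47 4:52 5:60 6:53 7:47 8:67 9:69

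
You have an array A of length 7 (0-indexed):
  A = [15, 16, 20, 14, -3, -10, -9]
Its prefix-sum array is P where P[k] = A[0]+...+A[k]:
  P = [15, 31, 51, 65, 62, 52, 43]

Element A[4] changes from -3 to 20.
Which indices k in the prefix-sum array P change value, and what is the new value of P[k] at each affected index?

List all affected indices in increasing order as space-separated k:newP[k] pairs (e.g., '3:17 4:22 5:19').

Answer: 4:85 5:75 6:66

Derivation:
P[k] = A[0] + ... + A[k]
P[k] includes A[4] iff k >= 4
Affected indices: 4, 5, ..., 6; delta = 23
  P[4]: 62 + 23 = 85
  P[5]: 52 + 23 = 75
  P[6]: 43 + 23 = 66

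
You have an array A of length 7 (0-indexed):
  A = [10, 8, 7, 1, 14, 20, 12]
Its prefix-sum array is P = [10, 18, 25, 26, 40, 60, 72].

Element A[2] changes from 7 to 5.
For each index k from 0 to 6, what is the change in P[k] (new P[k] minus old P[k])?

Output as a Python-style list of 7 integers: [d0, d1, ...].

Answer: [0, 0, -2, -2, -2, -2, -2]

Derivation:
Element change: A[2] 7 -> 5, delta = -2
For k < 2: P[k] unchanged, delta_P[k] = 0
For k >= 2: P[k] shifts by exactly -2
Delta array: [0, 0, -2, -2, -2, -2, -2]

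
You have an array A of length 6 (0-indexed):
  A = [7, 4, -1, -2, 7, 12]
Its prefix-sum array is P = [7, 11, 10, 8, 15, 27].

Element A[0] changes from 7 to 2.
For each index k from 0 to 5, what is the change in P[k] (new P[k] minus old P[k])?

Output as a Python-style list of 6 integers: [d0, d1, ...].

Answer: [-5, -5, -5, -5, -5, -5]

Derivation:
Element change: A[0] 7 -> 2, delta = -5
For k < 0: P[k] unchanged, delta_P[k] = 0
For k >= 0: P[k] shifts by exactly -5
Delta array: [-5, -5, -5, -5, -5, -5]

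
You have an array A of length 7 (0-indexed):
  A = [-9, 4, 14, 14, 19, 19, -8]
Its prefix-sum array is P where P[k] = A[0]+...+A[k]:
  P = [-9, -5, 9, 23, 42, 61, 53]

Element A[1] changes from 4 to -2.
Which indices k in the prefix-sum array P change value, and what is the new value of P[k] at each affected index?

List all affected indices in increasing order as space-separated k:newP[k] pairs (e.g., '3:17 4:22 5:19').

Answer: 1:-11 2:3 3:17 4:36 5:55 6:47

Derivation:
P[k] = A[0] + ... + A[k]
P[k] includes A[1] iff k >= 1
Affected indices: 1, 2, ..., 6; delta = -6
  P[1]: -5 + -6 = -11
  P[2]: 9 + -6 = 3
  P[3]: 23 + -6 = 17
  P[4]: 42 + -6 = 36
  P[5]: 61 + -6 = 55
  P[6]: 53 + -6 = 47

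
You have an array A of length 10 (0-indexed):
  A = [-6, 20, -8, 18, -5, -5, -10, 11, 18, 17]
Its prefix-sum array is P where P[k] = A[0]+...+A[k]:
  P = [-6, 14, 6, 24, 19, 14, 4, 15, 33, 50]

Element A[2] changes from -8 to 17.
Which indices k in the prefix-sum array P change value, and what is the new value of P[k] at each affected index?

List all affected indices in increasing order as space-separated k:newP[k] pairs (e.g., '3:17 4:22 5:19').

Answer: 2:31 3:49 4:44 5:39 6:29 7:40 8:58 9:75

Derivation:
P[k] = A[0] + ... + A[k]
P[k] includes A[2] iff k >= 2
Affected indices: 2, 3, ..., 9; delta = 25
  P[2]: 6 + 25 = 31
  P[3]: 24 + 25 = 49
  P[4]: 19 + 25 = 44
  P[5]: 14 + 25 = 39
  P[6]: 4 + 25 = 29
  P[7]: 15 + 25 = 40
  P[8]: 33 + 25 = 58
  P[9]: 50 + 25 = 75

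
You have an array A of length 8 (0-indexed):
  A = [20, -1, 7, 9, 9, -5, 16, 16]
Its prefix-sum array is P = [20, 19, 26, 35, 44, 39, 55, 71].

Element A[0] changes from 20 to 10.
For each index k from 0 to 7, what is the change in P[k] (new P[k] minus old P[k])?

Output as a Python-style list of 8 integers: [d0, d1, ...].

Answer: [-10, -10, -10, -10, -10, -10, -10, -10]

Derivation:
Element change: A[0] 20 -> 10, delta = -10
For k < 0: P[k] unchanged, delta_P[k] = 0
For k >= 0: P[k] shifts by exactly -10
Delta array: [-10, -10, -10, -10, -10, -10, -10, -10]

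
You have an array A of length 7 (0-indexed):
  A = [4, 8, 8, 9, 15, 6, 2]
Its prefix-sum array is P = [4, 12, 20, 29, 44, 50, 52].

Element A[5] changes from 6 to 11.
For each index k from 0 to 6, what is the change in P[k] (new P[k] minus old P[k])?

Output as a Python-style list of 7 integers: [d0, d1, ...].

Answer: [0, 0, 0, 0, 0, 5, 5]

Derivation:
Element change: A[5] 6 -> 11, delta = 5
For k < 5: P[k] unchanged, delta_P[k] = 0
For k >= 5: P[k] shifts by exactly 5
Delta array: [0, 0, 0, 0, 0, 5, 5]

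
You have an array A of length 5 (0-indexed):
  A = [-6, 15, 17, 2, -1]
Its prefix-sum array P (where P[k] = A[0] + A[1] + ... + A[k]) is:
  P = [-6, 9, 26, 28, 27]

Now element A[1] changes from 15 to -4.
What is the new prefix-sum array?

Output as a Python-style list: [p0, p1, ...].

Answer: [-6, -10, 7, 9, 8]

Derivation:
Change: A[1] 15 -> -4, delta = -19
P[k] for k < 1: unchanged (A[1] not included)
P[k] for k >= 1: shift by delta = -19
  P[0] = -6 + 0 = -6
  P[1] = 9 + -19 = -10
  P[2] = 26 + -19 = 7
  P[3] = 28 + -19 = 9
  P[4] = 27 + -19 = 8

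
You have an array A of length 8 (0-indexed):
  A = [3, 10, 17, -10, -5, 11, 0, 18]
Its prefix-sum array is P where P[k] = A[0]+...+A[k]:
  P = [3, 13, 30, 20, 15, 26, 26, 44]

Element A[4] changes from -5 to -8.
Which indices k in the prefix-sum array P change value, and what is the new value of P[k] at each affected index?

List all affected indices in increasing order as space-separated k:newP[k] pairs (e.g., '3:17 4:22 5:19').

P[k] = A[0] + ... + A[k]
P[k] includes A[4] iff k >= 4
Affected indices: 4, 5, ..., 7; delta = -3
  P[4]: 15 + -3 = 12
  P[5]: 26 + -3 = 23
  P[6]: 26 + -3 = 23
  P[7]: 44 + -3 = 41

Answer: 4:12 5:23 6:23 7:41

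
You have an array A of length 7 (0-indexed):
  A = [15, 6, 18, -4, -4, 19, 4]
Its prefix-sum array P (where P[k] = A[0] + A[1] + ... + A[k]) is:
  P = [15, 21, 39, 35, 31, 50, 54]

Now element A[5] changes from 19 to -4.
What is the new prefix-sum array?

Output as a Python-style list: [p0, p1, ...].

Answer: [15, 21, 39, 35, 31, 27, 31]

Derivation:
Change: A[5] 19 -> -4, delta = -23
P[k] for k < 5: unchanged (A[5] not included)
P[k] for k >= 5: shift by delta = -23
  P[0] = 15 + 0 = 15
  P[1] = 21 + 0 = 21
  P[2] = 39 + 0 = 39
  P[3] = 35 + 0 = 35
  P[4] = 31 + 0 = 31
  P[5] = 50 + -23 = 27
  P[6] = 54 + -23 = 31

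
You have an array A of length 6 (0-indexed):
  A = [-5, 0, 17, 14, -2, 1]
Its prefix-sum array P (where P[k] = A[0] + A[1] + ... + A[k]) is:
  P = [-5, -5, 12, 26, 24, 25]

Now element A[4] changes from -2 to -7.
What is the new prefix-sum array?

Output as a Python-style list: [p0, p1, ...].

Answer: [-5, -5, 12, 26, 19, 20]

Derivation:
Change: A[4] -2 -> -7, delta = -5
P[k] for k < 4: unchanged (A[4] not included)
P[k] for k >= 4: shift by delta = -5
  P[0] = -5 + 0 = -5
  P[1] = -5 + 0 = -5
  P[2] = 12 + 0 = 12
  P[3] = 26 + 0 = 26
  P[4] = 24 + -5 = 19
  P[5] = 25 + -5 = 20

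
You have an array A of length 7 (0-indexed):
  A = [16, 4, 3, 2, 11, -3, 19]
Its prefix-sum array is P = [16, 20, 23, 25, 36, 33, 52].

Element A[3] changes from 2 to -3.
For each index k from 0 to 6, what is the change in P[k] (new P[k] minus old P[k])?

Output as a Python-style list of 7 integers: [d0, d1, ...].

Answer: [0, 0, 0, -5, -5, -5, -5]

Derivation:
Element change: A[3] 2 -> -3, delta = -5
For k < 3: P[k] unchanged, delta_P[k] = 0
For k >= 3: P[k] shifts by exactly -5
Delta array: [0, 0, 0, -5, -5, -5, -5]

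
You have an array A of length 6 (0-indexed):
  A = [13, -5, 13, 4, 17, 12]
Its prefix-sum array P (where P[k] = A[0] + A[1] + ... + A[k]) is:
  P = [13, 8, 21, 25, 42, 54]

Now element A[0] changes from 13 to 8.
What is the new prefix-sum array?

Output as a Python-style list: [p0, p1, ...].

Change: A[0] 13 -> 8, delta = -5
P[k] for k < 0: unchanged (A[0] not included)
P[k] for k >= 0: shift by delta = -5
  P[0] = 13 + -5 = 8
  P[1] = 8 + -5 = 3
  P[2] = 21 + -5 = 16
  P[3] = 25 + -5 = 20
  P[4] = 42 + -5 = 37
  P[5] = 54 + -5 = 49

Answer: [8, 3, 16, 20, 37, 49]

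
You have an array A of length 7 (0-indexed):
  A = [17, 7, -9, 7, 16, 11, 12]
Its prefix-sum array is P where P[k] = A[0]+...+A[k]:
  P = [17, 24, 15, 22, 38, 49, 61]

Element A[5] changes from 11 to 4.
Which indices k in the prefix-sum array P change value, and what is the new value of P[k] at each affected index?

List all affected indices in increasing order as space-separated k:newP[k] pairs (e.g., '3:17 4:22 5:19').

Answer: 5:42 6:54

Derivation:
P[k] = A[0] + ... + A[k]
P[k] includes A[5] iff k >= 5
Affected indices: 5, 6, ..., 6; delta = -7
  P[5]: 49 + -7 = 42
  P[6]: 61 + -7 = 54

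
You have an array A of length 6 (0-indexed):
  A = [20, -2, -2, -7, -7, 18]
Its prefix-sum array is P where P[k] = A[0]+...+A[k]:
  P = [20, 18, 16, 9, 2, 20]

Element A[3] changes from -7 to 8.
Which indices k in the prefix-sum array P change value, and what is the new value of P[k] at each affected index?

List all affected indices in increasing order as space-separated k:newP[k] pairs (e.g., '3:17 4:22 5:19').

Answer: 3:24 4:17 5:35

Derivation:
P[k] = A[0] + ... + A[k]
P[k] includes A[3] iff k >= 3
Affected indices: 3, 4, ..., 5; delta = 15
  P[3]: 9 + 15 = 24
  P[4]: 2 + 15 = 17
  P[5]: 20 + 15 = 35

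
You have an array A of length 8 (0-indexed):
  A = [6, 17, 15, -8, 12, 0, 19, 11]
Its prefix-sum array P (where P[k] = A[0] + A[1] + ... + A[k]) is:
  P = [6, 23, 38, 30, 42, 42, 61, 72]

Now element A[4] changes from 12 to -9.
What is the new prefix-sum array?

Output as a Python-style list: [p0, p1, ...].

Answer: [6, 23, 38, 30, 21, 21, 40, 51]

Derivation:
Change: A[4] 12 -> -9, delta = -21
P[k] for k < 4: unchanged (A[4] not included)
P[k] for k >= 4: shift by delta = -21
  P[0] = 6 + 0 = 6
  P[1] = 23 + 0 = 23
  P[2] = 38 + 0 = 38
  P[3] = 30 + 0 = 30
  P[4] = 42 + -21 = 21
  P[5] = 42 + -21 = 21
  P[6] = 61 + -21 = 40
  P[7] = 72 + -21 = 51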